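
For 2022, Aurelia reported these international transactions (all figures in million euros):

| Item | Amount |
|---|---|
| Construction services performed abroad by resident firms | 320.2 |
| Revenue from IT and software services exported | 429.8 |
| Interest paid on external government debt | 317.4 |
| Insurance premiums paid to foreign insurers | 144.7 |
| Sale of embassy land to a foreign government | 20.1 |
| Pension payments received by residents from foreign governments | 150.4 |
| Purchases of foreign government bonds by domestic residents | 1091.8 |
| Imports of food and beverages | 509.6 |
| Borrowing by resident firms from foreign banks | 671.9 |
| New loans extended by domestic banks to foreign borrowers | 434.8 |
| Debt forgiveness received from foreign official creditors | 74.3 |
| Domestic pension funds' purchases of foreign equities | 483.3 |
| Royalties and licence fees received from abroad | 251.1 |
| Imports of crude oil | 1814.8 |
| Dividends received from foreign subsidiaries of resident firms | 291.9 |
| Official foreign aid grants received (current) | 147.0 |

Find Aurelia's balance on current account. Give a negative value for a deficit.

Goods: -509.6 - 1814.8 = -2324.4
Services: 320.2 + 429.8 - 144.7 + 251.1 = 856.4
Primary income: 291.9 - 317.4 = -25.5
Secondary income: 147.0 + 150.4 = 297.4
Current account = (-2324.4) + 856.4 + (-25.5) + 297.4 = -1196.1
(Excluded from the current account — capital account: sale of embassy land to a foreign government 20.1, debt forgiveness received from foreign official creditors 74.3; financial account: purchases of foreign government bonds by domestic residents 1091.8, borrowing by resident firms from foreign banks 671.9, new loans extended by domestic banks to foreign borrowers 434.8, domestic pension funds' purchases of foreign equities 483.3.)

-1196.1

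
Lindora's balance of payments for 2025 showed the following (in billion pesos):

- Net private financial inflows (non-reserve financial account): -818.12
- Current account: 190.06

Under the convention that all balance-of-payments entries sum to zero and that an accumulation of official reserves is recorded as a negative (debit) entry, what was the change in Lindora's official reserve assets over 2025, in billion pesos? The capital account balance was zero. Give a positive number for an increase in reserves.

-628.06

Official reserve transactions balance = -(190.06 + (-818.12)) = 628.06
An accumulation of reserves is recorded as a debit (negative entry), so the change in the stock of reserves is the negative of that balance.
Change in official reserves = -(628.06) = -628.06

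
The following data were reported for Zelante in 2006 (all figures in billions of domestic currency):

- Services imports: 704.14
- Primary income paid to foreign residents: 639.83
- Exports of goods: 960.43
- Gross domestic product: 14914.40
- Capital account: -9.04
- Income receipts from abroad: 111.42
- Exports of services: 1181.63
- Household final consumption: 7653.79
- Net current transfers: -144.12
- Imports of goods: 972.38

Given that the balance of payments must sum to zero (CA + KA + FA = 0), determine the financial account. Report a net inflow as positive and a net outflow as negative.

216.03

Goods balance = 960.43 - 972.38 = -11.95
Services balance = 1181.63 - 704.14 = 477.49
Trade balance (goods + services) = -11.95 + 477.49 = 465.54
Net primary income = 111.42 - 639.83 = -528.41
Net secondary income = -144.12
Current account = 465.54 + (-528.41) + (-144.12) = -206.99
Financial account = -(-206.99 + (-9.04)) = 216.03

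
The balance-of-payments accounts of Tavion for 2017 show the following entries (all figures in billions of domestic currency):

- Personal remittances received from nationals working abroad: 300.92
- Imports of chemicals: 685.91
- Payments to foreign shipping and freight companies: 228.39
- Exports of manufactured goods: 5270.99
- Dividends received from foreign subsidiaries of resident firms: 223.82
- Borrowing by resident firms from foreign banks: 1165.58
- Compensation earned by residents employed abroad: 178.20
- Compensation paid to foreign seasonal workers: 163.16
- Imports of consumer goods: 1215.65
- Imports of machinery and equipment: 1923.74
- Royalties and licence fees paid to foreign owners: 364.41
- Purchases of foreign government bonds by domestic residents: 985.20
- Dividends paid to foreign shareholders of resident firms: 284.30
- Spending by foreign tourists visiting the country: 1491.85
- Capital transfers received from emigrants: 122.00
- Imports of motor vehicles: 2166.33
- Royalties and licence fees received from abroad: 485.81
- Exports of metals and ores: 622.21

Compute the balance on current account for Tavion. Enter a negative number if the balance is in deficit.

1541.91

Goods: 622.21 - 685.91 - 1923.74 - 2166.33 + 5270.99 - 1215.65 = -98.43
Services: 485.81 - 364.41 - 228.39 + 1491.85 = 1384.86
Primary income: 178.20 + 223.82 - 284.30 - 163.16 = -45.44
Secondary income: 300.92
Current account = (-98.43) + 1384.86 + (-45.44) + 300.92 = 1541.91
(Excluded from the current account — financial account: borrowing by resident firms from foreign banks 1165.58, purchases of foreign government bonds by domestic residents 985.20; capital account: capital transfers received from emigrants 122.00.)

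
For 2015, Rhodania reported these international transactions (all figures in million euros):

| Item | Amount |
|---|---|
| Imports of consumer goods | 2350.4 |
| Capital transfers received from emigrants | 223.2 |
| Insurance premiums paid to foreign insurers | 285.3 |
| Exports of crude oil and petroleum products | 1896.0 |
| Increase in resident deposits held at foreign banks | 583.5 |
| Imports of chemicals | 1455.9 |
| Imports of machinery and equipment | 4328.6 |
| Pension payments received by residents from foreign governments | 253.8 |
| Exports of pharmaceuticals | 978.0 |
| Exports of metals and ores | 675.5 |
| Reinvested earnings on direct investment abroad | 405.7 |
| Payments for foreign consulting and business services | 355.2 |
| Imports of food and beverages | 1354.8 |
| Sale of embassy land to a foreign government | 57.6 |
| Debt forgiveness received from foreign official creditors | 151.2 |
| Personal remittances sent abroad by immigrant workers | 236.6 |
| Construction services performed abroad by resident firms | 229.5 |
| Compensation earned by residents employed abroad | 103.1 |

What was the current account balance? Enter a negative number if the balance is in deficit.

Goods: 1896.0 - 4328.6 + 978.0 + 675.5 - 2350.4 - 1455.9 - 1354.8 = -5940.2
Services: 229.5 - 355.2 - 285.3 = -411.0
Primary income: 103.1 + 405.7 = 508.8
Secondary income: -236.6 + 253.8 = 17.2
Current account = (-5940.2) + (-411.0) + 508.8 + 17.2 = -5825.2
(Excluded from the current account — capital account: capital transfers received from emigrants 223.2, sale of embassy land to a foreign government 57.6, debt forgiveness received from foreign official creditors 151.2; financial account: increase in resident deposits held at foreign banks 583.5.)

-5825.2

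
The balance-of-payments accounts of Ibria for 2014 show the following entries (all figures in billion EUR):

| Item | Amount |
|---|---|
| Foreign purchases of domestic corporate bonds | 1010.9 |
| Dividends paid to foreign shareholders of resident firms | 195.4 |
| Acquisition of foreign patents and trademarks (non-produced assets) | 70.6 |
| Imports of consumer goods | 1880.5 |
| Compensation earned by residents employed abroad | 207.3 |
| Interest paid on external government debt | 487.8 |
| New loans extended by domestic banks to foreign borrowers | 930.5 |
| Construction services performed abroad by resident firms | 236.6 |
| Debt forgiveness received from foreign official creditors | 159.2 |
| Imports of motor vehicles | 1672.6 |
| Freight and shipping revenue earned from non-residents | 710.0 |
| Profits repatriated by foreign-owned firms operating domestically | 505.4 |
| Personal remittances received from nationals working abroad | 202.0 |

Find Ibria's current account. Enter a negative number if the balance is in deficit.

-3385.8

Goods: -1880.5 - 1672.6 = -3553.1
Services: 710.0 + 236.6 = 946.6
Primary income: -195.4 - 505.4 + 207.3 - 487.8 = -981.3
Secondary income: 202.0
Current account = (-3553.1) + 946.6 + (-981.3) + 202.0 = -3385.8
(Excluded from the current account — financial account: foreign purchases of domestic corporate bonds 1010.9, new loans extended by domestic banks to foreign borrowers 930.5; capital account: acquisition of foreign patents and trademarks (non-produced assets) 70.6, debt forgiveness received from foreign official creditors 159.2.)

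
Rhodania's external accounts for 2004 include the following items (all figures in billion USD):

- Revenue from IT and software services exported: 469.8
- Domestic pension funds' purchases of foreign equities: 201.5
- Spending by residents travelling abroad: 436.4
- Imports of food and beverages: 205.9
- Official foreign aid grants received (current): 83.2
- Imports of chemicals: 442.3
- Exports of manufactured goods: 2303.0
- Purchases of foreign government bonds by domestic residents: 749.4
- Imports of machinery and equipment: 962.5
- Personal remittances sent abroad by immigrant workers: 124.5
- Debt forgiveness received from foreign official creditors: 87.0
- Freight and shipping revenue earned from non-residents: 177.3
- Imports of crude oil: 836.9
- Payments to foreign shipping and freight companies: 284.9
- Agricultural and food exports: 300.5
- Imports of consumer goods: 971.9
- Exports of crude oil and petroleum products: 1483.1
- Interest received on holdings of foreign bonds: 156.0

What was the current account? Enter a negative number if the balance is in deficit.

707.6

Goods: -962.5 - 836.9 - 971.9 + 300.5 - 442.3 - 205.9 + 1483.1 + 2303.0 = 667.1
Services: -284.9 + 469.8 + 177.3 - 436.4 = -74.2
Primary income: 156.0
Secondary income: -124.5 + 83.2 = -41.3
Current account = 667.1 + (-74.2) + 156.0 + (-41.3) = 707.6
(Excluded from the current account — financial account: domestic pension funds' purchases of foreign equities 201.5, purchases of foreign government bonds by domestic residents 749.4; capital account: debt forgiveness received from foreign official creditors 87.0.)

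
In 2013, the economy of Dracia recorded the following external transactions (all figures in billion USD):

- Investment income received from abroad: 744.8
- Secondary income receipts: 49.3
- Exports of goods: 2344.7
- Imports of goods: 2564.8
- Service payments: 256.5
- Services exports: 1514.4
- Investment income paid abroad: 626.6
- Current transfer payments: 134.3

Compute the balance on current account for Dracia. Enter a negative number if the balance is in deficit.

Goods balance = 2344.7 - 2564.8 = -220.1
Services balance = 1514.4 - 256.5 = 1257.9
Trade balance (goods + services) = -220.1 + 1257.9 = 1037.8
Net primary income = 744.8 - 626.6 = 118.2
Net secondary income = 49.3 - 134.3 = -85.0
Current account = 1037.8 + 118.2 + (-85.0) = 1071.0

1071.0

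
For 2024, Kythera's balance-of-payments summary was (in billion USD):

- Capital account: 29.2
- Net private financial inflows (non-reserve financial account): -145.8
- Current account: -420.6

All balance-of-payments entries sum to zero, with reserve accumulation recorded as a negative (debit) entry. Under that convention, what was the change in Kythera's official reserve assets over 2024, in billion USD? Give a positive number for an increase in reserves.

Official reserve transactions balance = -((-420.6) + 29.2 + (-145.8)) = 537.2
An accumulation of reserves is recorded as a debit (negative entry), so the change in the stock of reserves is the negative of that balance.
Change in official reserves = -(537.2) = -537.2

-537.2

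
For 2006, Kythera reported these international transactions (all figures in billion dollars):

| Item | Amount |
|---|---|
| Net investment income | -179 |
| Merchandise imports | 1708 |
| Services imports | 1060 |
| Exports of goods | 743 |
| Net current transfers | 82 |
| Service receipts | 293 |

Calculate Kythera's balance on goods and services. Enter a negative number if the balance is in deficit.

-1732

Goods balance = 743 - 1708 = -965
Services balance = 293 - 1060 = -767
Trade balance (goods + services) = -965 + (-767) = -1732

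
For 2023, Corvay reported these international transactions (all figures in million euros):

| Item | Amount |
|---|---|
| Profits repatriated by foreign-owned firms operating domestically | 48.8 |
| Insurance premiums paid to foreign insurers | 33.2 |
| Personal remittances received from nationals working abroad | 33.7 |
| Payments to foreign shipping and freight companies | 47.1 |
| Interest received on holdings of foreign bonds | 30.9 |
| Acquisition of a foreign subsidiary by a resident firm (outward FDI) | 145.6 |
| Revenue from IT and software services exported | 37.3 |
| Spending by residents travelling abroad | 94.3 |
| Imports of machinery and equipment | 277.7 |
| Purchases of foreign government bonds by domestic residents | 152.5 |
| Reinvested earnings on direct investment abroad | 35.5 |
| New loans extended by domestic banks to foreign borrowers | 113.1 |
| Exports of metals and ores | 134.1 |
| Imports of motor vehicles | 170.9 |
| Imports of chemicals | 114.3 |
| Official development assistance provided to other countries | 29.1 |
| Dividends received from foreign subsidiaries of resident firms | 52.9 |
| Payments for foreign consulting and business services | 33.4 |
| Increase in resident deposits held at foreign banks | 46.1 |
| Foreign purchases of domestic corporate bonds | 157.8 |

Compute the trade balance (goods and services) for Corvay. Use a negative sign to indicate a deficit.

Goods: -277.7 - 114.3 + 134.1 - 170.9 = -428.8
Services: -33.2 - 47.1 - 33.4 - 94.3 + 37.3 = -170.7
Trade balance = -428.8 + (-170.7) = -599.5
(Excluded from the trade balance — primary income: profits repatriated by foreign-owned firms operating domestically 48.8, interest received on holdings of foreign bonds 30.9, reinvested earnings on direct investment abroad 35.5, dividends received from foreign subsidiaries of resident firms 52.9; secondary income: personal remittances received from nationals working abroad 33.7, official development assistance provided to other countries 29.1; financial account: acquisition of a foreign subsidiary by a resident firm (outward FDI) 145.6, purchases of foreign government bonds by domestic residents 152.5, new loans extended by domestic banks to foreign borrowers 113.1, increase in resident deposits held at foreign banks 46.1, foreign purchases of domestic corporate bonds 157.8.)

-599.5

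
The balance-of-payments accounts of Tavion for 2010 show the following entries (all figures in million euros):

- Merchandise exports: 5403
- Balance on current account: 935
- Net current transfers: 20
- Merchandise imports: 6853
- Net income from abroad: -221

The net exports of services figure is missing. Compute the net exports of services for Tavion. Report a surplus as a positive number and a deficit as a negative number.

2586

Current account = goods balance + services balance + net primary income + net secondary income
Sum of the known components = -1651
Net exports of services = CA - (known components) = 935 - (-1651) = 2586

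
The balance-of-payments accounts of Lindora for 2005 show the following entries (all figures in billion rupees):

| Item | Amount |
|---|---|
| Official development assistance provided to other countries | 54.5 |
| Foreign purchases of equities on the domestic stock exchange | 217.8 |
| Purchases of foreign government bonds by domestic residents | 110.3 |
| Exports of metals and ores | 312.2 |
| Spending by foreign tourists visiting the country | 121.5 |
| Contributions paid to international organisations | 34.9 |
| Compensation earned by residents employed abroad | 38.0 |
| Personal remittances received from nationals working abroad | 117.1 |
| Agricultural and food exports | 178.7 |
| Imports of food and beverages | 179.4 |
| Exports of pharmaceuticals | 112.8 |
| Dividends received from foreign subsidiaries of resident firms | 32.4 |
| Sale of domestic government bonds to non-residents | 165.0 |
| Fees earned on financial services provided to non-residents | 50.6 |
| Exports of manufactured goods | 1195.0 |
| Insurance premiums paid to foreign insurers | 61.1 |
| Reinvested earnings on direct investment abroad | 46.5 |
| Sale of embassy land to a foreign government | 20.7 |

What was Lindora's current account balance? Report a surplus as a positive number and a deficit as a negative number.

Goods: 312.2 + 1195.0 + 112.8 - 179.4 + 178.7 = 1619.3
Services: 121.5 + 50.6 - 61.1 = 111.0
Primary income: 38.0 + 32.4 + 46.5 = 116.9
Secondary income: -34.9 + 117.1 - 54.5 = 27.7
Current account = 1619.3 + 111.0 + 116.9 + 27.7 = 1874.9
(Excluded from the current account — financial account: foreign purchases of equities on the domestic stock exchange 217.8, purchases of foreign government bonds by domestic residents 110.3, sale of domestic government bonds to non-residents 165.0; capital account: sale of embassy land to a foreign government 20.7.)

1874.9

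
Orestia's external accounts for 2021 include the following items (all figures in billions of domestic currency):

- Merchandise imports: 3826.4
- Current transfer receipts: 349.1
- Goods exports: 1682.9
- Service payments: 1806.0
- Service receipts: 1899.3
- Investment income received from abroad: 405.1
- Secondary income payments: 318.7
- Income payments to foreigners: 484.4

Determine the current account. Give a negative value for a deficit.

-2099.1

Goods balance = 1682.9 - 3826.4 = -2143.5
Services balance = 1899.3 - 1806.0 = 93.3
Trade balance (goods + services) = -2143.5 + 93.3 = -2050.2
Net primary income = 405.1 - 484.4 = -79.3
Net secondary income = 349.1 - 318.7 = 30.4
Current account = -2050.2 + (-79.3) + 30.4 = -2099.1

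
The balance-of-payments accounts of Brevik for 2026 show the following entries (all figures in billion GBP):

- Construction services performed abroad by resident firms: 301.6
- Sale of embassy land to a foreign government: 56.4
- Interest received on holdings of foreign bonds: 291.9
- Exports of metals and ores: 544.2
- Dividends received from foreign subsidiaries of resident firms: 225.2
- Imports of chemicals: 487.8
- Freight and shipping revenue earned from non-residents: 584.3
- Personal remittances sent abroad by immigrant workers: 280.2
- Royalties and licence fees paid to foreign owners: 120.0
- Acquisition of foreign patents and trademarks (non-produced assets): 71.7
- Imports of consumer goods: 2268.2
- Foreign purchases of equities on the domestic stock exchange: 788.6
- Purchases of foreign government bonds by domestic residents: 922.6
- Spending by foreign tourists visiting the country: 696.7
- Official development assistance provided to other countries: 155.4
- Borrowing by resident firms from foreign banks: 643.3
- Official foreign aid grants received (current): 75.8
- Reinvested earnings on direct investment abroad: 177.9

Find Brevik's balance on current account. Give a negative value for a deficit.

-414.0

Goods: 544.2 - 487.8 - 2268.2 = -2211.8
Services: 301.6 + 696.7 - 120.0 + 584.3 = 1462.6
Primary income: 225.2 + 291.9 + 177.9 = 695.0
Secondary income: 75.8 - 155.4 - 280.2 = -359.8
Current account = (-2211.8) + 1462.6 + 695.0 + (-359.8) = -414.0
(Excluded from the current account — capital account: sale of embassy land to a foreign government 56.4, acquisition of foreign patents and trademarks (non-produced assets) 71.7; financial account: foreign purchases of equities on the domestic stock exchange 788.6, purchases of foreign government bonds by domestic residents 922.6, borrowing by resident firms from foreign banks 643.3.)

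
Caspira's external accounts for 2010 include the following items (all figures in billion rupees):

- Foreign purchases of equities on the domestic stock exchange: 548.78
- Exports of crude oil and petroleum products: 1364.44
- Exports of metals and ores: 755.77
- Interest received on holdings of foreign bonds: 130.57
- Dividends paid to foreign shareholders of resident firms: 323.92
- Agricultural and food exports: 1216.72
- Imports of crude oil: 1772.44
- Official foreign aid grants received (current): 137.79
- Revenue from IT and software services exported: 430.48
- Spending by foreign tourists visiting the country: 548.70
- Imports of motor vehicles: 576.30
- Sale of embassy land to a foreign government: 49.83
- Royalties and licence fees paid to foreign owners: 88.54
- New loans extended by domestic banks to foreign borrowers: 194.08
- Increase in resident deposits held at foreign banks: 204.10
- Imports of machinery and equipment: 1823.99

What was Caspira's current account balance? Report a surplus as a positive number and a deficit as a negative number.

-0.72

Goods: -1823.99 + 755.77 + 1216.72 - 1772.44 + 1364.44 - 576.30 = -835.80
Services: 430.48 + 548.70 - 88.54 = 890.64
Primary income: -323.92 + 130.57 = -193.35
Secondary income: 137.79
Current account = (-835.80) + 890.64 + (-193.35) + 137.79 = -0.72
(Excluded from the current account — financial account: foreign purchases of equities on the domestic stock exchange 548.78, new loans extended by domestic banks to foreign borrowers 194.08, increase in resident deposits held at foreign banks 204.10; capital account: sale of embassy land to a foreign government 49.83.)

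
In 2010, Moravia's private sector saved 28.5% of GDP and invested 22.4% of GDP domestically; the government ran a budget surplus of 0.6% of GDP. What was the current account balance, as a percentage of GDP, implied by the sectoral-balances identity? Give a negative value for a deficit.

By the sectoral-balances identity, CA = (S_private - I) + (T - G).
Private balance = 28.5 - 22.4 = 6.1
Government balance (T - G) = 0.6
CA = 6.1 + 0.6 = 6.7

6.7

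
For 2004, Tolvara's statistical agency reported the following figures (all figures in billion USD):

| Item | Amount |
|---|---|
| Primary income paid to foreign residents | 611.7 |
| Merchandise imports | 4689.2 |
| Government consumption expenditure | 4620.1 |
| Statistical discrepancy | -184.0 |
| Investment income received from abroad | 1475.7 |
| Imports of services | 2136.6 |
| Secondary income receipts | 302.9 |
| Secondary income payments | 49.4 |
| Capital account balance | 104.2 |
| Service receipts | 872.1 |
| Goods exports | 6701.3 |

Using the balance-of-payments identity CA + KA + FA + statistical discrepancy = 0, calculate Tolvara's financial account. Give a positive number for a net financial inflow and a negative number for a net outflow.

Goods balance = 6701.3 - 4689.2 = 2012.1
Services balance = 872.1 - 2136.6 = -1264.5
Trade balance (goods + services) = 2012.1 + (-1264.5) = 747.6
Net primary income = 1475.7 - 611.7 = 864.0
Net secondary income = 302.9 - 49.4 = 253.5
Current account = 747.6 + 864.0 + 253.5 = 1865.1
Financial account = -(1865.1 + 104.2 + (-184.0)) = -1785.3

-1785.3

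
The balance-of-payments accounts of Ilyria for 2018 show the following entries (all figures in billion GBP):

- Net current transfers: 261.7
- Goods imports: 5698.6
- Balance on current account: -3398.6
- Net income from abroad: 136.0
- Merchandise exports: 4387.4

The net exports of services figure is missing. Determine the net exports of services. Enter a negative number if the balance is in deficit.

Current account = goods balance + services balance + net primary income + net secondary income
Sum of the known components = -913.5
Net exports of services = CA - (known components) = -3398.6 - (-913.5) = -2485.1

-2485.1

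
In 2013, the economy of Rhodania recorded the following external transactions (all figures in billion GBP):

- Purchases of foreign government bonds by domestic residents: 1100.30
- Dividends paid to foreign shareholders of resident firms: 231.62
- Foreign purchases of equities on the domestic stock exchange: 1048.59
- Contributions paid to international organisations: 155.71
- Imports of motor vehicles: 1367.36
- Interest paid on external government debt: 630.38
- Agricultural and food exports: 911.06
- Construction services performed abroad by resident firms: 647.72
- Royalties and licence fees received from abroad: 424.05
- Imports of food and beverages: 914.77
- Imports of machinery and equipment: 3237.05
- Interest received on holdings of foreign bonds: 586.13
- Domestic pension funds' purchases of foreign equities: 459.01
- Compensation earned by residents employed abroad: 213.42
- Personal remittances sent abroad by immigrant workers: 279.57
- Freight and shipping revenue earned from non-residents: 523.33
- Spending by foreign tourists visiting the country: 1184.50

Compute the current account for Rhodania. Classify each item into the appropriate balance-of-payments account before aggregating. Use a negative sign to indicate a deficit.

-2326.25

Goods: -3237.05 - 1367.36 + 911.06 - 914.77 = -4608.12
Services: 523.33 + 424.05 + 647.72 + 1184.50 = 2779.60
Primary income: -630.38 + 586.13 + 213.42 - 231.62 = -62.45
Secondary income: -155.71 - 279.57 = -435.28
Current account = (-4608.12) + 2779.60 + (-62.45) + (-435.28) = -2326.25
(Excluded from the current account — financial account: purchases of foreign government bonds by domestic residents 1100.30, foreign purchases of equities on the domestic stock exchange 1048.59, domestic pension funds' purchases of foreign equities 459.01.)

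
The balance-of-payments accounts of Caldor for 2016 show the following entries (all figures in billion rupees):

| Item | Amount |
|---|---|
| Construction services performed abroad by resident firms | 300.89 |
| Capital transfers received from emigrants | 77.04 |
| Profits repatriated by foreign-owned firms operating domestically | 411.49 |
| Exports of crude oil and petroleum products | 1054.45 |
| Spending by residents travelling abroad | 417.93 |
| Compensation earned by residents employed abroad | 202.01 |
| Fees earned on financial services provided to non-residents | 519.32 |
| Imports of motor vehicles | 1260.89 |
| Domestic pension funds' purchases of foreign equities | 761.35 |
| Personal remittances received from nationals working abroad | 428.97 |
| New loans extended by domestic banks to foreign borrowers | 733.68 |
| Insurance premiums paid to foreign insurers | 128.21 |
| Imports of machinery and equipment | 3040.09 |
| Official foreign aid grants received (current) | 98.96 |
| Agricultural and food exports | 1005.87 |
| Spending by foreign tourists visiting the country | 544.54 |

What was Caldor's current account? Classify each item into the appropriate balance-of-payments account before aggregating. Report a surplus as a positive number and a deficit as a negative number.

-1103.60

Goods: -3040.09 + 1005.87 - 1260.89 + 1054.45 = -2240.66
Services: 544.54 + 300.89 + 519.32 - 128.21 - 417.93 = 818.61
Primary income: -411.49 + 202.01 = -209.48
Secondary income: 428.97 + 98.96 = 527.93
Current account = (-2240.66) + 818.61 + (-209.48) + 527.93 = -1103.60
(Excluded from the current account — capital account: capital transfers received from emigrants 77.04; financial account: domestic pension funds' purchases of foreign equities 761.35, new loans extended by domestic banks to foreign borrowers 733.68.)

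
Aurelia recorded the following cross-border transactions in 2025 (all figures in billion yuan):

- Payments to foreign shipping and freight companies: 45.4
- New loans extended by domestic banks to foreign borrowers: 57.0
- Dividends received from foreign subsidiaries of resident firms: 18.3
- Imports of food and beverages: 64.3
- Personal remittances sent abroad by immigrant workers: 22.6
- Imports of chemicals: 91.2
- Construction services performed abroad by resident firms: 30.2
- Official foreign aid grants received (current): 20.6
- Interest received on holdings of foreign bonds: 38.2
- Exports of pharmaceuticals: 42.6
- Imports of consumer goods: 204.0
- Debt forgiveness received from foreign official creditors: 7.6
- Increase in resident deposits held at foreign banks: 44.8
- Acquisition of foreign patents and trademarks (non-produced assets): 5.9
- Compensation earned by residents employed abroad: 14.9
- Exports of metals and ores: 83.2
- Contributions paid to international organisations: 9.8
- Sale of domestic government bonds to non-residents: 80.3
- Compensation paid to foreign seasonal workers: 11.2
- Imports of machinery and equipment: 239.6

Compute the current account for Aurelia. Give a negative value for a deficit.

-440.1

Goods: 83.2 - 204.0 - 239.6 - 91.2 + 42.6 - 64.3 = -473.3
Services: -45.4 + 30.2 = -15.2
Primary income: 14.9 + 18.3 + 38.2 - 11.2 = 60.2
Secondary income: -22.6 + 20.6 - 9.8 = -11.8
Current account = (-473.3) + (-15.2) + 60.2 + (-11.8) = -440.1
(Excluded from the current account — financial account: new loans extended by domestic banks to foreign borrowers 57.0, increase in resident deposits held at foreign banks 44.8, sale of domestic government bonds to non-residents 80.3; capital account: debt forgiveness received from foreign official creditors 7.6, acquisition of foreign patents and trademarks (non-produced assets) 5.9.)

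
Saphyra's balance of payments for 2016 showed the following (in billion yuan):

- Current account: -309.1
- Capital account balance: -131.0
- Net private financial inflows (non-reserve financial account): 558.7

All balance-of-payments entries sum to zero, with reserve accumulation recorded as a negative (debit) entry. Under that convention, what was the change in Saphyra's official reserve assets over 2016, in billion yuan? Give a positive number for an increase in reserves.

Official reserve transactions balance = -((-309.1) + (-131.0) + 558.7) = -118.6
An accumulation of reserves is recorded as a debit (negative entry), so the change in the stock of reserves is the negative of that balance.
Change in official reserves = -(-118.6) = 118.6

118.6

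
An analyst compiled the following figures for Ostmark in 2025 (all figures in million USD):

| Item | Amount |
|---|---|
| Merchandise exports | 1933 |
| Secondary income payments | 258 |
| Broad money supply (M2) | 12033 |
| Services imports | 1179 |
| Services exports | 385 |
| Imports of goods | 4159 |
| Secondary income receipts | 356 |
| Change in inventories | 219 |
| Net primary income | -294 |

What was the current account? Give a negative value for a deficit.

Goods balance = 1933 - 4159 = -2226
Services balance = 385 - 1179 = -794
Trade balance (goods + services) = -2226 + (-794) = -3020
Net primary income = -294
Net secondary income = 356 - 258 = 98
Current account = -3020 + (-294) + 98 = -3216

-3216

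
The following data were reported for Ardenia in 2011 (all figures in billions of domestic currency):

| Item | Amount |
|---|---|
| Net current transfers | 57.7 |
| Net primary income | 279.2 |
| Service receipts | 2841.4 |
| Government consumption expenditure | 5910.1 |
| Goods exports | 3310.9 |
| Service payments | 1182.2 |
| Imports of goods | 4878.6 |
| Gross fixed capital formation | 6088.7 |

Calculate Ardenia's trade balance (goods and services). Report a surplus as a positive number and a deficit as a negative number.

91.5

Goods balance = 3310.9 - 4878.6 = -1567.7
Services balance = 2841.4 - 1182.2 = 1659.2
Trade balance (goods + services) = -1567.7 + 1659.2 = 91.5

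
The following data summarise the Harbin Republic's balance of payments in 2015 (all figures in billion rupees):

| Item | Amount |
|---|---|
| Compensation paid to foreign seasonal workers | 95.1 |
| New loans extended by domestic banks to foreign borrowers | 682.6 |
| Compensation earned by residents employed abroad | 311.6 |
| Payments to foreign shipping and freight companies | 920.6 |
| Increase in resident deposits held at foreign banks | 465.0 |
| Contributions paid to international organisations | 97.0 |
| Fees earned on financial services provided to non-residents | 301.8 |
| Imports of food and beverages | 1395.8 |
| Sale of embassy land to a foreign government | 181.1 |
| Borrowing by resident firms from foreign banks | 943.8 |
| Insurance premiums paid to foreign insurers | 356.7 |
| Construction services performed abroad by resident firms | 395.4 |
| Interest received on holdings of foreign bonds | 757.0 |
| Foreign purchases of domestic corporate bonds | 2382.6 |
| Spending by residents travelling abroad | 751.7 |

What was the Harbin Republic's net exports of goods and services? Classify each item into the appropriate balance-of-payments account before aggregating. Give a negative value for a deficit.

Goods: -1395.8
Services: -356.7 + 395.4 - 920.6 - 751.7 + 301.8 = -1331.8
Trade balance = -1395.8 + (-1331.8) = -2727.6
(Excluded from the trade balance — primary income: compensation paid to foreign seasonal workers 95.1, compensation earned by residents employed abroad 311.6, interest received on holdings of foreign bonds 757.0; financial account: new loans extended by domestic banks to foreign borrowers 682.6, increase in resident deposits held at foreign banks 465.0, borrowing by resident firms from foreign banks 943.8, foreign purchases of domestic corporate bonds 2382.6; secondary income: contributions paid to international organisations 97.0; capital account: sale of embassy land to a foreign government 181.1.)

-2727.6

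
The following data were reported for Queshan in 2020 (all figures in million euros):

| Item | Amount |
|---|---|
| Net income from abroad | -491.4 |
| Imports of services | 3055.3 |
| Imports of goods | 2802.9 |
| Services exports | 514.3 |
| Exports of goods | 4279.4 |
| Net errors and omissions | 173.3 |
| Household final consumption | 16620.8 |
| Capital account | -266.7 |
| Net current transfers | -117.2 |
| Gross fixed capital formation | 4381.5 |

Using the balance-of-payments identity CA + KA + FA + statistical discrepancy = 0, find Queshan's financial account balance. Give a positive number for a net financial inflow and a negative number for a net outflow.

Goods balance = 4279.4 - 2802.9 = 1476.5
Services balance = 514.3 - 3055.3 = -2541.0
Trade balance (goods + services) = 1476.5 + (-2541.0) = -1064.5
Net primary income = -491.4
Net secondary income = -117.2
Current account = -1064.5 + (-491.4) + (-117.2) = -1673.1
Financial account = -(-1673.1 + (-266.7) + 173.3) = 1766.5

1766.5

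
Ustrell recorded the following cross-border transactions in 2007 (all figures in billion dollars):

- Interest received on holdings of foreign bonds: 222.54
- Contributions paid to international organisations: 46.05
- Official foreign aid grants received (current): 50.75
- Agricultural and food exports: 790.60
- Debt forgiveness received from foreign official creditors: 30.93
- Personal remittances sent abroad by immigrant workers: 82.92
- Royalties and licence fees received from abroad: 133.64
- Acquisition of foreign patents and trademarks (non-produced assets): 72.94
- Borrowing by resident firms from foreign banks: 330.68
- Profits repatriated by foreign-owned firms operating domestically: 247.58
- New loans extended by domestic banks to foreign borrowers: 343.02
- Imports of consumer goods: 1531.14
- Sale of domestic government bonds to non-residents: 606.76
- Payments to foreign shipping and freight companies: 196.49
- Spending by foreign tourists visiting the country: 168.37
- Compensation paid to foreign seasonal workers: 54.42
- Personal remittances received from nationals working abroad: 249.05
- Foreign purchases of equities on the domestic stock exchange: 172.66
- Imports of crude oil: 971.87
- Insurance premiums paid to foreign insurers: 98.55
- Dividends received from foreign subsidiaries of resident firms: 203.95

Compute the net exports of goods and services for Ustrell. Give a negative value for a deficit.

-1705.44

Goods: 790.60 - 1531.14 - 971.87 = -1712.41
Services: 168.37 - 196.49 - 98.55 + 133.64 = 6.97
Trade balance = -1712.41 + 6.97 = -1705.44
(Excluded from the trade balance — primary income: interest received on holdings of foreign bonds 222.54, profits repatriated by foreign-owned firms operating domestically 247.58, compensation paid to foreign seasonal workers 54.42, dividends received from foreign subsidiaries of resident firms 203.95; secondary income: contributions paid to international organisations 46.05, official foreign aid grants received (current) 50.75, personal remittances sent abroad by immigrant workers 82.92, personal remittances received from nationals working abroad 249.05; capital account: debt forgiveness received from foreign official creditors 30.93, acquisition of foreign patents and trademarks (non-produced assets) 72.94; financial account: borrowing by resident firms from foreign banks 330.68, new loans extended by domestic banks to foreign borrowers 343.02, sale of domestic government bonds to non-residents 606.76, foreign purchases of equities on the domestic stock exchange 172.66.)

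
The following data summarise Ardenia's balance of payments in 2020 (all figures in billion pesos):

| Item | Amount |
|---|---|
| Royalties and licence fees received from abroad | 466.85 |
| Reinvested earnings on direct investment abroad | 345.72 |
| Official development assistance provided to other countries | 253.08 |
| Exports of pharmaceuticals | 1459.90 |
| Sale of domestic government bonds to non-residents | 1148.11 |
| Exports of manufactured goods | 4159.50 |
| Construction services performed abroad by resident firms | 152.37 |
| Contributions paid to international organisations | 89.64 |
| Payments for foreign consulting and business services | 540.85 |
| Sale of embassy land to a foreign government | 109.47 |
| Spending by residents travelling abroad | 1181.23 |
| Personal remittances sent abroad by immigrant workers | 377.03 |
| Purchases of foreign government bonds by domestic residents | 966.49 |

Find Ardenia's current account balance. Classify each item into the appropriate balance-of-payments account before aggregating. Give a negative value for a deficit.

Goods: 1459.90 + 4159.50 = 5619.40
Services: -1181.23 - 540.85 + 152.37 + 466.85 = -1102.86
Primary income: 345.72
Secondary income: -89.64 - 253.08 - 377.03 = -719.75
Current account = 5619.40 + (-1102.86) + 345.72 + (-719.75) = 4142.51
(Excluded from the current account — financial account: sale of domestic government bonds to non-residents 1148.11, purchases of foreign government bonds by domestic residents 966.49; capital account: sale of embassy land to a foreign government 109.47.)

4142.51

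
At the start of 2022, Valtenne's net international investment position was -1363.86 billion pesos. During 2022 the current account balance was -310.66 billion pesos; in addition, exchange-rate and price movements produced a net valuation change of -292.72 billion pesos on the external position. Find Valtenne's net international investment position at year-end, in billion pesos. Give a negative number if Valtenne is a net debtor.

-1967.24

Change in NIIP = current account + net valuation change = -310.66 + (-292.72) = -603.38
End-of-year NIIP = -1363.86 + (-603.38) = -1967.24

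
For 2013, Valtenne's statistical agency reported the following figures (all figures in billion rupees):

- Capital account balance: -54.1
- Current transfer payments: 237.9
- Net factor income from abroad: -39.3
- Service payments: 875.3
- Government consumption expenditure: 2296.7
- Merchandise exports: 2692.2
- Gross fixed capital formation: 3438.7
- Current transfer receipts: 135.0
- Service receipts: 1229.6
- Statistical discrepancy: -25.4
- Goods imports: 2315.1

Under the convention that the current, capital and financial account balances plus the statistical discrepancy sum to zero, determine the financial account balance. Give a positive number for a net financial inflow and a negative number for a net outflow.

Goods balance = 2692.2 - 2315.1 = 377.1
Services balance = 1229.6 - 875.3 = 354.3
Trade balance (goods + services) = 377.1 + 354.3 = 731.4
Net primary income = -39.3
Net secondary income = 135.0 - 237.9 = -102.9
Current account = 731.4 + (-39.3) + (-102.9) = 589.2
Financial account = -(589.2 + (-54.1) + (-25.4)) = -509.7

-509.7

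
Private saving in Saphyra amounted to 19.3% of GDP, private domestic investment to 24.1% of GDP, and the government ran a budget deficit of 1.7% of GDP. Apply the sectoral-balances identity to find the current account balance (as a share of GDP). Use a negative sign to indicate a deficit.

-6.5

By the sectoral-balances identity, CA = (S_private - I) + (T - G).
Private balance = 19.3 - 24.1 = -4.8
Government balance (T - G) = -1.7
CA = -4.8 + (-1.7) = -6.5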